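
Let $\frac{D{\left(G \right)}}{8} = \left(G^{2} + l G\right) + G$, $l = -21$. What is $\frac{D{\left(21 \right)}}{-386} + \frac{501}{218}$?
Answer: $\frac{78381}{42074} \approx 1.8629$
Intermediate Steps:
$D{\left(G \right)} = - 160 G + 8 G^{2}$ ($D{\left(G \right)} = 8 \left(\left(G^{2} - 21 G\right) + G\right) = 8 \left(G^{2} - 20 G\right) = - 160 G + 8 G^{2}$)
$\frac{D{\left(21 \right)}}{-386} + \frac{501}{218} = \frac{8 \cdot 21 \left(-20 + 21\right)}{-386} + \frac{501}{218} = 8 \cdot 21 \cdot 1 \left(- \frac{1}{386}\right) + 501 \cdot \frac{1}{218} = 168 \left(- \frac{1}{386}\right) + \frac{501}{218} = - \frac{84}{193} + \frac{501}{218} = \frac{78381}{42074}$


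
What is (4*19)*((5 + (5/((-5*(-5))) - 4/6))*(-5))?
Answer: -5168/3 ≈ -1722.7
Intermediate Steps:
(4*19)*((5 + (5/((-5*(-5))) - 4/6))*(-5)) = 76*((5 + (5/25 - 4*1/6))*(-5)) = 76*((5 + (5*(1/25) - 2/3))*(-5)) = 76*((5 + (1/5 - 2/3))*(-5)) = 76*((5 - 7/15)*(-5)) = 76*((68/15)*(-5)) = 76*(-68/3) = -5168/3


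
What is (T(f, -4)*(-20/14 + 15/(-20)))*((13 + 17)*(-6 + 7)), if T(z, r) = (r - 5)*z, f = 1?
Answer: 8235/14 ≈ 588.21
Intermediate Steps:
T(z, r) = z*(-5 + r) (T(z, r) = (-5 + r)*z = z*(-5 + r))
(T(f, -4)*(-20/14 + 15/(-20)))*((13 + 17)*(-6 + 7)) = ((1*(-5 - 4))*(-20/14 + 15/(-20)))*((13 + 17)*(-6 + 7)) = ((1*(-9))*(-20*1/14 + 15*(-1/20)))*(30*1) = -9*(-10/7 - 3/4)*30 = -9*(-61/28)*30 = (549/28)*30 = 8235/14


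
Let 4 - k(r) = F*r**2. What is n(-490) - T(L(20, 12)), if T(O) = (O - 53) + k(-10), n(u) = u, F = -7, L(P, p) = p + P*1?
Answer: -1173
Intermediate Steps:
L(P, p) = P + p (L(P, p) = p + P = P + p)
k(r) = 4 + 7*r**2 (k(r) = 4 - (-7)*r**2 = 4 + 7*r**2)
T(O) = 651 + O (T(O) = (O - 53) + (4 + 7*(-10)**2) = (-53 + O) + (4 + 7*100) = (-53 + O) + (4 + 700) = (-53 + O) + 704 = 651 + O)
n(-490) - T(L(20, 12)) = -490 - (651 + (20 + 12)) = -490 - (651 + 32) = -490 - 1*683 = -490 - 683 = -1173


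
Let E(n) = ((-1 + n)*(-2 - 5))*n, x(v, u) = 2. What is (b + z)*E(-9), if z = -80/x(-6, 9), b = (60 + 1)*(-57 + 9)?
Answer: 1869840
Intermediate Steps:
b = -2928 (b = 61*(-48) = -2928)
z = -40 (z = -80/2 = -80*½ = -40)
E(n) = n*(7 - 7*n) (E(n) = ((-1 + n)*(-7))*n = (7 - 7*n)*n = n*(7 - 7*n))
(b + z)*E(-9) = (-2928 - 40)*(7*(-9)*(1 - 1*(-9))) = -20776*(-9)*(1 + 9) = -20776*(-9)*10 = -2968*(-630) = 1869840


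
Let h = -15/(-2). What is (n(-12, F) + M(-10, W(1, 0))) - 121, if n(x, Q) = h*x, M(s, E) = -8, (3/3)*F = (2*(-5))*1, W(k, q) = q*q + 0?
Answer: -219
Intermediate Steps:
W(k, q) = q² (W(k, q) = q² + 0 = q²)
F = -10 (F = (2*(-5))*1 = -10*1 = -10)
h = 15/2 (h = -15*(-½) = 15/2 ≈ 7.5000)
n(x, Q) = 15*x/2
(n(-12, F) + M(-10, W(1, 0))) - 121 = ((15/2)*(-12) - 8) - 121 = (-90 - 8) - 121 = -98 - 121 = -219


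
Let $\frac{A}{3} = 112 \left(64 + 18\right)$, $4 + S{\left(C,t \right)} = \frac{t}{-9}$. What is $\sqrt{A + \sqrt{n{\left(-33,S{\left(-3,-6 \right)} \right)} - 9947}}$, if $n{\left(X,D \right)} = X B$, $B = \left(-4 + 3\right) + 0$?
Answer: $\sqrt{27552 + i \sqrt{9914}} \approx 165.99 + 0.2999 i$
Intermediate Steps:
$S{\left(C,t \right)} = -4 - \frac{t}{9}$ ($S{\left(C,t \right)} = -4 + \frac{t}{-9} = -4 + t \left(- \frac{1}{9}\right) = -4 - \frac{t}{9}$)
$A = 27552$ ($A = 3 \cdot 112 \left(64 + 18\right) = 3 \cdot 112 \cdot 82 = 3 \cdot 9184 = 27552$)
$B = -1$ ($B = -1 + 0 = -1$)
$n{\left(X,D \right)} = - X$ ($n{\left(X,D \right)} = X \left(-1\right) = - X$)
$\sqrt{A + \sqrt{n{\left(-33,S{\left(-3,-6 \right)} \right)} - 9947}} = \sqrt{27552 + \sqrt{\left(-1\right) \left(-33\right) - 9947}} = \sqrt{27552 + \sqrt{33 - 9947}} = \sqrt{27552 + \sqrt{-9914}} = \sqrt{27552 + i \sqrt{9914}}$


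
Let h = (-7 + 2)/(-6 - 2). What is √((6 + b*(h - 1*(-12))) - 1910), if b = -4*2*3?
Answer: I*√2207 ≈ 46.979*I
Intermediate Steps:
b = -24 (b = -8*3 = -24)
h = 5/8 (h = -5/(-8) = -5*(-⅛) = 5/8 ≈ 0.62500)
√((6 + b*(h - 1*(-12))) - 1910) = √((6 - 24*(5/8 - 1*(-12))) - 1910) = √((6 - 24*(5/8 + 12)) - 1910) = √((6 - 24*101/8) - 1910) = √((6 - 303) - 1910) = √(-297 - 1910) = √(-2207) = I*√2207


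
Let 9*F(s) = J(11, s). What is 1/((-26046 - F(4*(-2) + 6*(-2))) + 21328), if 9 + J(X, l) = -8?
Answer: -9/42445 ≈ -0.00021204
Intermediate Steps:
J(X, l) = -17 (J(X, l) = -9 - 8 = -17)
F(s) = -17/9 (F(s) = (1/9)*(-17) = -17/9)
1/((-26046 - F(4*(-2) + 6*(-2))) + 21328) = 1/((-26046 - 1*(-17/9)) + 21328) = 1/((-26046 + 17/9) + 21328) = 1/(-234397/9 + 21328) = 1/(-42445/9) = -9/42445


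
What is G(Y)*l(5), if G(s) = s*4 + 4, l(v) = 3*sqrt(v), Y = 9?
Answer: 120*sqrt(5) ≈ 268.33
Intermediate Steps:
G(s) = 4 + 4*s (G(s) = 4*s + 4 = 4 + 4*s)
G(Y)*l(5) = (4 + 4*9)*(3*sqrt(5)) = (4 + 36)*(3*sqrt(5)) = 40*(3*sqrt(5)) = 120*sqrt(5)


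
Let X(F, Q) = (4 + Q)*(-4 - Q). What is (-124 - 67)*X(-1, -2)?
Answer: 764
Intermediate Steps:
X(F, Q) = (-4 - Q)*(4 + Q)
(-124 - 67)*X(-1, -2) = (-124 - 67)*(-16 - 1*(-2)² - 8*(-2)) = -191*(-16 - 1*4 + 16) = -191*(-16 - 4 + 16) = -191*(-4) = 764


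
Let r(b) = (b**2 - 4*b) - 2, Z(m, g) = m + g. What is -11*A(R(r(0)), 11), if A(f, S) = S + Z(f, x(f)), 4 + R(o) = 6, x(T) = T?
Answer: -165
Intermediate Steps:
Z(m, g) = g + m
r(b) = -2 + b**2 - 4*b
R(o) = 2 (R(o) = -4 + 6 = 2)
A(f, S) = S + 2*f (A(f, S) = S + (f + f) = S + 2*f)
-11*A(R(r(0)), 11) = -11*(11 + 2*2) = -11*(11 + 4) = -11*15 = -165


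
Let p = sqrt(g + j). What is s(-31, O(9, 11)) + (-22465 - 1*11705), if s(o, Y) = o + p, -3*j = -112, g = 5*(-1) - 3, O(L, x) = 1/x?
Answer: -34201 + 2*sqrt(66)/3 ≈ -34196.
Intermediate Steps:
g = -8 (g = -5 - 3 = -8)
j = 112/3 (j = -1/3*(-112) = 112/3 ≈ 37.333)
p = 2*sqrt(66)/3 (p = sqrt(-8 + 112/3) = sqrt(88/3) = 2*sqrt(66)/3 ≈ 5.4160)
s(o, Y) = o + 2*sqrt(66)/3
s(-31, O(9, 11)) + (-22465 - 1*11705) = (-31 + 2*sqrt(66)/3) + (-22465 - 1*11705) = (-31 + 2*sqrt(66)/3) + (-22465 - 11705) = (-31 + 2*sqrt(66)/3) - 34170 = -34201 + 2*sqrt(66)/3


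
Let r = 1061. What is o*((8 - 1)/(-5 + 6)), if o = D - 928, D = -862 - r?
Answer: -19957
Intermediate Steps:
D = -1923 (D = -862 - 1*1061 = -862 - 1061 = -1923)
o = -2851 (o = -1923 - 928 = -2851)
o*((8 - 1)/(-5 + 6)) = -2851*(8 - 1)/(-5 + 6) = -19957/1 = -19957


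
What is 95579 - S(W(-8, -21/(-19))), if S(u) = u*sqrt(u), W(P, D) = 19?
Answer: 95579 - 19*sqrt(19) ≈ 95496.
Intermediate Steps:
S(u) = u**(3/2)
95579 - S(W(-8, -21/(-19))) = 95579 - 19**(3/2) = 95579 - 19*sqrt(19)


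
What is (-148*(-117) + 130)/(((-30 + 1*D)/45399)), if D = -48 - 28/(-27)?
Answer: -10692417879/1039 ≈ -1.0291e+7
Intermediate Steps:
D = -1268/27 (D = -48 - 28*(-1/27) = -48 + 28/27 = -1268/27 ≈ -46.963)
(-148*(-117) + 130)/(((-30 + 1*D)/45399)) = (-148*(-117) + 130)/(((-30 + 1*(-1268/27))/45399)) = (17316 + 130)/(((-30 - 1268/27)*(1/45399))) = 17446/((-2078/27*1/45399)) = 17446/(-2078/1225773) = 17446*(-1225773/2078) = -10692417879/1039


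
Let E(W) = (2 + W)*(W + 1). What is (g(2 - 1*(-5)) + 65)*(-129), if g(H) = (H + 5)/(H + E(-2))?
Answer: -60243/7 ≈ -8606.1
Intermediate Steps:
E(W) = (1 + W)*(2 + W) (E(W) = (2 + W)*(1 + W) = (1 + W)*(2 + W))
g(H) = (5 + H)/H (g(H) = (H + 5)/(H + (2 + (-2)² + 3*(-2))) = (5 + H)/(H + (2 + 4 - 6)) = (5 + H)/(H + 0) = (5 + H)/H)
(g(2 - 1*(-5)) + 65)*(-129) = ((5 + (2 - 1*(-5)))/(2 - 1*(-5)) + 65)*(-129) = ((5 + (2 + 5))/(2 + 5) + 65)*(-129) = ((5 + 7)/7 + 65)*(-129) = ((⅐)*12 + 65)*(-129) = (12/7 + 65)*(-129) = (467/7)*(-129) = -60243/7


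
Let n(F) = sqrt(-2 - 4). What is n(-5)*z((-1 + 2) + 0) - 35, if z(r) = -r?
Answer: -35 - I*sqrt(6) ≈ -35.0 - 2.4495*I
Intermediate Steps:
n(F) = I*sqrt(6) (n(F) = sqrt(-6) = I*sqrt(6))
n(-5)*z((-1 + 2) + 0) - 35 = (I*sqrt(6))*(-((-1 + 2) + 0)) - 35 = (I*sqrt(6))*(-(1 + 0)) - 35 = (I*sqrt(6))*(-1*1) - 35 = (I*sqrt(6))*(-1) - 35 = -I*sqrt(6) - 35 = -35 - I*sqrt(6)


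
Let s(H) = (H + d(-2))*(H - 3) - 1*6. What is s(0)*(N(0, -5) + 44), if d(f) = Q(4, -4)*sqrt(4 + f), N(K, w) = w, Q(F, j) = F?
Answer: -234 - 468*sqrt(2) ≈ -895.85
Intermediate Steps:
d(f) = 4*sqrt(4 + f)
s(H) = -6 + (-3 + H)*(H + 4*sqrt(2)) (s(H) = (H + 4*sqrt(4 - 2))*(H - 3) - 1*6 = (H + 4*sqrt(2))*(-3 + H) - 6 = (-3 + H)*(H + 4*sqrt(2)) - 6 = -6 + (-3 + H)*(H + 4*sqrt(2)))
s(0)*(N(0, -5) + 44) = (-6 + 0**2 - 12*sqrt(2) - 3*0 + 4*0*sqrt(2))*(-5 + 44) = (-6 + 0 - 12*sqrt(2) + 0 + 0)*39 = (-6 - 12*sqrt(2))*39 = -234 - 468*sqrt(2)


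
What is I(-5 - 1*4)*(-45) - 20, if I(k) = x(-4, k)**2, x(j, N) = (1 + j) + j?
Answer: -2225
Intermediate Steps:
x(j, N) = 1 + 2*j
I(k) = 49 (I(k) = (1 + 2*(-4))**2 = (1 - 8)**2 = (-7)**2 = 49)
I(-5 - 1*4)*(-45) - 20 = 49*(-45) - 20 = -2205 - 20 = -2225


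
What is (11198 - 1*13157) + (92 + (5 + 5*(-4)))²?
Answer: 3970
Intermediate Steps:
(11198 - 1*13157) + (92 + (5 + 5*(-4)))² = (11198 - 13157) + (92 + (5 - 20))² = -1959 + (92 - 15)² = -1959 + 77² = -1959 + 5929 = 3970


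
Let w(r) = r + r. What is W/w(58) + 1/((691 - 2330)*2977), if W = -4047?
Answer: -19746539357/565999148 ≈ -34.888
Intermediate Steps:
w(r) = 2*r
W/w(58) + 1/((691 - 2330)*2977) = -4047/(2*58) + 1/((691 - 2330)*2977) = -4047/116 + (1/2977)/(-1639) = -4047*1/116 - 1/1639*1/2977 = -4047/116 - 1/4879303 = -19746539357/565999148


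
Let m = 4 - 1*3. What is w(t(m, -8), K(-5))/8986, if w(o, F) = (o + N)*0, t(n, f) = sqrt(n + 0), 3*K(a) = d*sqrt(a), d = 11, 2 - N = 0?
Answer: 0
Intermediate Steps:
N = 2 (N = 2 - 1*0 = 2 + 0 = 2)
m = 1 (m = 4 - 3 = 1)
K(a) = 11*sqrt(a)/3 (K(a) = (11*sqrt(a))/3 = 11*sqrt(a)/3)
t(n, f) = sqrt(n)
w(o, F) = 0 (w(o, F) = (o + 2)*0 = (2 + o)*0 = 0)
w(t(m, -8), K(-5))/8986 = 0/8986 = 0*(1/8986) = 0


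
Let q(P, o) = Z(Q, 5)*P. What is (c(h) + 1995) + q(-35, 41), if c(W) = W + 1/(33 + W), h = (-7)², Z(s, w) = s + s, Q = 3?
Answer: 150389/82 ≈ 1834.0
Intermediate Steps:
Z(s, w) = 2*s
q(P, o) = 6*P (q(P, o) = (2*3)*P = 6*P)
h = 49
(c(h) + 1995) + q(-35, 41) = ((1 + 49² + 33*49)/(33 + 49) + 1995) + 6*(-35) = ((1 + 2401 + 1617)/82 + 1995) - 210 = ((1/82)*4019 + 1995) - 210 = (4019/82 + 1995) - 210 = 167609/82 - 210 = 150389/82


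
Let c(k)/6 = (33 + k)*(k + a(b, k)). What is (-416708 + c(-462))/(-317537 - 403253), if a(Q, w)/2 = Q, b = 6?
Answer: -370796/360395 ≈ -1.0289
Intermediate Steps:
a(Q, w) = 2*Q
c(k) = 6*(12 + k)*(33 + k) (c(k) = 6*((33 + k)*(k + 2*6)) = 6*((33 + k)*(k + 12)) = 6*((33 + k)*(12 + k)) = 6*((12 + k)*(33 + k)) = 6*(12 + k)*(33 + k))
(-416708 + c(-462))/(-317537 - 403253) = (-416708 + (2376 + 6*(-462)² + 270*(-462)))/(-317537 - 403253) = (-416708 + (2376 + 6*213444 - 124740))/(-720790) = (-416708 + (2376 + 1280664 - 124740))*(-1/720790) = (-416708 + 1158300)*(-1/720790) = 741592*(-1/720790) = -370796/360395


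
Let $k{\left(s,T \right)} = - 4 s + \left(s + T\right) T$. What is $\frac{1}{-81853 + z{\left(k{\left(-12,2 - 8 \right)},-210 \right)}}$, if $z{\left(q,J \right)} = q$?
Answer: $- \frac{1}{81697} \approx -1.224 \cdot 10^{-5}$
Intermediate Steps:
$k{\left(s,T \right)} = - 4 s + T \left(T + s\right)$ ($k{\left(s,T \right)} = - 4 s + \left(T + s\right) T = - 4 s + T \left(T + s\right)$)
$\frac{1}{-81853 + z{\left(k{\left(-12,2 - 8 \right)},-210 \right)}} = \frac{1}{-81853 + \left(\left(2 - 8\right)^{2} - -48 + \left(2 - 8\right) \left(-12\right)\right)} = \frac{1}{-81853 + \left(\left(2 - 8\right)^{2} + 48 + \left(2 - 8\right) \left(-12\right)\right)} = \frac{1}{-81853 + \left(\left(-6\right)^{2} + 48 - -72\right)} = \frac{1}{-81853 + \left(36 + 48 + 72\right)} = \frac{1}{-81853 + 156} = \frac{1}{-81697} = - \frac{1}{81697}$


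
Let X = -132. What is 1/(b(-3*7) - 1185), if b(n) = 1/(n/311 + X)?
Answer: -41073/48671816 ≈ -0.00084388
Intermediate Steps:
b(n) = 1/(-132 + n/311) (b(n) = 1/(n/311 - 132) = 1/(-132 + n/311))
1/(b(-3*7) - 1185) = 1/(311/(-41052 - 3*7) - 1185) = 1/(311/(-41052 - 21) - 1185) = 1/(311/(-41073) - 1185) = 1/(311*(-1/41073) - 1185) = 1/(-311/41073 - 1185) = 1/(-48671816/41073) = -41073/48671816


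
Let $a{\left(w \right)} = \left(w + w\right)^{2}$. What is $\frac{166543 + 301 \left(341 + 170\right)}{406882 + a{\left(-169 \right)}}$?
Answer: $\frac{160177}{260563} \approx 0.61473$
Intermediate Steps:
$a{\left(w \right)} = 4 w^{2}$ ($a{\left(w \right)} = \left(2 w\right)^{2} = 4 w^{2}$)
$\frac{166543 + 301 \left(341 + 170\right)}{406882 + a{\left(-169 \right)}} = \frac{166543 + 301 \left(341 + 170\right)}{406882 + 4 \left(-169\right)^{2}} = \frac{166543 + 301 \cdot 511}{406882 + 4 \cdot 28561} = \frac{166543 + 153811}{406882 + 114244} = \frac{320354}{521126} = 320354 \cdot \frac{1}{521126} = \frac{160177}{260563}$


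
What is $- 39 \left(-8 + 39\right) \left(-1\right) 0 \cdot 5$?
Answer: $0$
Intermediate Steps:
$- 39 \left(-8 + 39\right) \left(-1\right) 0 \cdot 5 = \left(-39\right) 31 \cdot 0 \cdot 5 = \left(-1209\right) 0 = 0$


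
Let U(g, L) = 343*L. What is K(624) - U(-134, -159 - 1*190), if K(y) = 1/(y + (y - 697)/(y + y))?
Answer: 93213328301/778679 ≈ 1.1971e+5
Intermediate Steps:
K(y) = 1/(y + (-697 + y)/(2*y)) (K(y) = 1/(y + (-697 + y)/((2*y))) = 1/(y + (-697 + y)*(1/(2*y))) = 1/(y + (-697 + y)/(2*y)))
K(624) - U(-134, -159 - 1*190) = 2*624/(-697 + 624 + 2*624²) - 343*(-159 - 1*190) = 2*624/(-697 + 624 + 2*389376) - 343*(-159 - 190) = 2*624/(-697 + 624 + 778752) - 343*(-349) = 2*624/778679 - 1*(-119707) = 2*624*(1/778679) + 119707 = 1248/778679 + 119707 = 93213328301/778679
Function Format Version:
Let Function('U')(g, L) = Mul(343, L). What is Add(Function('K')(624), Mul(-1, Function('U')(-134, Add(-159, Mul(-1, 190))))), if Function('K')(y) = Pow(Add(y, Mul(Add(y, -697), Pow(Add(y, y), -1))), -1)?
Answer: Rational(93213328301, 778679) ≈ 1.1971e+5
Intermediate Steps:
Function('K')(y) = Pow(Add(y, Mul(Rational(1, 2), Pow(y, -1), Add(-697, y))), -1) (Function('K')(y) = Pow(Add(y, Mul(Add(-697, y), Pow(Mul(2, y), -1))), -1) = Pow(Add(y, Mul(Add(-697, y), Mul(Rational(1, 2), Pow(y, -1)))), -1) = Pow(Add(y, Mul(Rational(1, 2), Pow(y, -1), Add(-697, y))), -1))
Add(Function('K')(624), Mul(-1, Function('U')(-134, Add(-159, Mul(-1, 190))))) = Add(Mul(2, 624, Pow(Add(-697, 624, Mul(2, Pow(624, 2))), -1)), Mul(-1, Mul(343, Add(-159, Mul(-1, 190))))) = Add(Mul(2, 624, Pow(Add(-697, 624, Mul(2, 389376)), -1)), Mul(-1, Mul(343, Add(-159, -190)))) = Add(Mul(2, 624, Pow(Add(-697, 624, 778752), -1)), Mul(-1, Mul(343, -349))) = Add(Mul(2, 624, Pow(778679, -1)), Mul(-1, -119707)) = Add(Mul(2, 624, Rational(1, 778679)), 119707) = Add(Rational(1248, 778679), 119707) = Rational(93213328301, 778679)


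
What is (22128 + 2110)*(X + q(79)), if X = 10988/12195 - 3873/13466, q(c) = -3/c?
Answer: 90471571463783/6486605865 ≈ 13947.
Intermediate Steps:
X = 100733173/164217870 (X = 10988*(1/12195) - 3873*1/13466 = 10988/12195 - 3873/13466 = 100733173/164217870 ≈ 0.61341)
(22128 + 2110)*(X + q(79)) = (22128 + 2110)*(100733173/164217870 - 3/79) = 24238*(100733173/164217870 - 3*1/79) = 24238*(100733173/164217870 - 3/79) = 24238*(7465267057/12973211730) = 90471571463783/6486605865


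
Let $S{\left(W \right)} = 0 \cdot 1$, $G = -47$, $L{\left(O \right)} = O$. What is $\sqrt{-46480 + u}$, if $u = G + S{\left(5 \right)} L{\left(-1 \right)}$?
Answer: $i \sqrt{46527} \approx 215.7 i$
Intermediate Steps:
$S{\left(W \right)} = 0$
$u = -47$ ($u = -47 + 0 \left(-1\right) = -47 + 0 = -47$)
$\sqrt{-46480 + u} = \sqrt{-46480 - 47} = \sqrt{-46527} = i \sqrt{46527}$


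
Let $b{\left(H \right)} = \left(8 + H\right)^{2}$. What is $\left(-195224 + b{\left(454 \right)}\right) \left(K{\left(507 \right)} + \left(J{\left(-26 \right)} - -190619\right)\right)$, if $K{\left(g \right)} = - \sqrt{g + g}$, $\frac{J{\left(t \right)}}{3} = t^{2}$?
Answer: $3510028340 - 236860 \sqrt{6} \approx 3.5094 \cdot 10^{9}$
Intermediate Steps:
$J{\left(t \right)} = 3 t^{2}$
$K{\left(g \right)} = - \sqrt{2} \sqrt{g}$ ($K{\left(g \right)} = - \sqrt{2 g} = - \sqrt{2} \sqrt{g}$)
$\left(-195224 + b{\left(454 \right)}\right) \left(K{\left(507 \right)} + \left(J{\left(-26 \right)} - -190619\right)\right) = \left(-195224 + \left(8 + 454\right)^{2}\right) \left(- \sqrt{2} \sqrt{507} + \left(3 \left(-26\right)^{2} - -190619\right)\right) = \left(-195224 + 462^{2}\right) \left(- \sqrt{2} \cdot 13 \sqrt{3} + \left(3 \cdot 676 + 190619\right)\right) = \left(-195224 + 213444\right) \left(- 13 \sqrt{6} + \left(2028 + 190619\right)\right) = 18220 \left(- 13 \sqrt{6} + 192647\right) = 18220 \left(192647 - 13 \sqrt{6}\right) = 3510028340 - 236860 \sqrt{6}$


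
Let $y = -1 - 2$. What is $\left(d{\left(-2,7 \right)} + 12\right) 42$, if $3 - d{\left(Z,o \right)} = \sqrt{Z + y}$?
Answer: $630 - 42 i \sqrt{5} \approx 630.0 - 93.915 i$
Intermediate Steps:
$y = -3$ ($y = -1 - 2 = -3$)
$d{\left(Z,o \right)} = 3 - \sqrt{-3 + Z}$ ($d{\left(Z,o \right)} = 3 - \sqrt{Z - 3} = 3 - \sqrt{-3 + Z}$)
$\left(d{\left(-2,7 \right)} + 12\right) 42 = \left(\left(3 - \sqrt{-3 - 2}\right) + 12\right) 42 = \left(\left(3 - \sqrt{-5}\right) + 12\right) 42 = \left(\left(3 - i \sqrt{5}\right) + 12\right) 42 = \left(15 - i \sqrt{5}\right) 42 = 630 - 42 i \sqrt{5}$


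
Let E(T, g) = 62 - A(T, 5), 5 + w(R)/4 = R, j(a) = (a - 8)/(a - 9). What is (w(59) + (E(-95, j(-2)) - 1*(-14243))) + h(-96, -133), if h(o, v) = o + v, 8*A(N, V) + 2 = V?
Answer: 114333/8 ≈ 14292.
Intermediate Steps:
A(N, V) = -¼ + V/8
j(a) = (-8 + a)/(-9 + a)
w(R) = -20 + 4*R
E(T, g) = 493/8 (E(T, g) = 62 - (-¼ + (⅛)*5) = 62 - (-¼ + 5/8) = 62 - 1*3/8 = 62 - 3/8 = 493/8)
(w(59) + (E(-95, j(-2)) - 1*(-14243))) + h(-96, -133) = ((-20 + 4*59) + (493/8 - 1*(-14243))) + (-96 - 133) = ((-20 + 236) + (493/8 + 14243)) - 229 = (216 + 114437/8) - 229 = 116165/8 - 229 = 114333/8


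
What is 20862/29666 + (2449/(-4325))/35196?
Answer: 226828379669/322559901300 ≈ 0.70321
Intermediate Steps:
20862/29666 + (2449/(-4325))/35196 = 20862*(1/29666) + (2449*(-1/4325))*(1/35196) = 10431/14833 - 2449/4325*1/35196 = 10431/14833 - 2449/152222700 = 226828379669/322559901300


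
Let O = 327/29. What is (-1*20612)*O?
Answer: -6740124/29 ≈ -2.3242e+5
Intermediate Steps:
O = 327/29 (O = 327*(1/29) = 327/29 ≈ 11.276)
(-1*20612)*O = -1*20612*(327/29) = -20612*327/29 = -6740124/29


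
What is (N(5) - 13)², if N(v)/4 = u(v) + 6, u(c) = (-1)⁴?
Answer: 225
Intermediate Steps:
u(c) = 1
N(v) = 28 (N(v) = 4*(1 + 6) = 4*7 = 28)
(N(5) - 13)² = (28 - 13)² = 15² = 225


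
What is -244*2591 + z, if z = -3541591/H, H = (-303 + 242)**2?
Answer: -2355972675/3721 ≈ -6.3316e+5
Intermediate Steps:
H = 3721 (H = (-61)**2 = 3721)
z = -3541591/3721 ≈ -951.79
-244*2591 + z = -244*2591 - 3541591/3721 = -632204 - 3541591/3721 = -2355972675/3721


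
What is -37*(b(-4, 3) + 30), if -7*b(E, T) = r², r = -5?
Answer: -6845/7 ≈ -977.86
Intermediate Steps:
b(E, T) = -25/7 (b(E, T) = -⅐*(-5)² = -⅐*25 = -25/7)
-37*(b(-4, 3) + 30) = -37*(-25/7 + 30) = -37*185/7 = -6845/7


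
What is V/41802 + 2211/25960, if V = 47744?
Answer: 60539021/49326360 ≈ 1.2273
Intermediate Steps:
V/41802 + 2211/25960 = 47744/41802 + 2211/25960 = 47744*(1/41802) + 2211*(1/25960) = 23872/20901 + 201/2360 = 60539021/49326360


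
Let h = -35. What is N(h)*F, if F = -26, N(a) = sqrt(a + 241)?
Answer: -26*sqrt(206) ≈ -373.17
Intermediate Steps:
N(a) = sqrt(241 + a)
N(h)*F = sqrt(241 - 35)*(-26) = sqrt(206)*(-26) = -26*sqrt(206)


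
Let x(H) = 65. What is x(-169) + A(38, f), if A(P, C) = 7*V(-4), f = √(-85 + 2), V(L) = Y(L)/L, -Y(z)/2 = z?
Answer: 51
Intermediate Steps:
Y(z) = -2*z
V(L) = -2 (V(L) = (-2*L)/L = -2)
f = I*√83 (f = √(-83) = I*√83 ≈ 9.1104*I)
A(P, C) = -14 (A(P, C) = 7*(-2) = -14)
x(-169) + A(38, f) = 65 - 14 = 51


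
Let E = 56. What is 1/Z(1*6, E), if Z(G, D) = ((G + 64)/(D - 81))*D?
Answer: -5/784 ≈ -0.0063775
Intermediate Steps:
Z(G, D) = D*(64 + G)/(-81 + D) (Z(G, D) = ((64 + G)/(-81 + D))*D = D*(64 + G)/(-81 + D))
1/Z(1*6, E) = 1/(56*(64 + 1*6)/(-81 + 56)) = 1/(56*(64 + 6)/(-25)) = 1/(56*(-1/25)*70) = 1/(-784/5) = -5/784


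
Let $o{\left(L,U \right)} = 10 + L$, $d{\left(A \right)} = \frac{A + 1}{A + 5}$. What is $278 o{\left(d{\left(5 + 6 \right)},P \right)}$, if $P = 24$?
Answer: $\frac{5977}{2} \approx 2988.5$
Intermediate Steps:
$d{\left(A \right)} = \frac{1 + A}{5 + A}$
$278 o{\left(d{\left(5 + 6 \right)},P \right)} = 278 \left(10 + \frac{1 + \left(5 + 6\right)}{5 + \left(5 + 6\right)}\right) = 278 \left(10 + \frac{1 + 11}{5 + 11}\right) = 278 \left(10 + \frac{1}{16} \cdot 12\right) = 278 \left(10 + \frac{3}{4}\right) = 278 \cdot \frac{43}{4} = \frac{5977}{2}$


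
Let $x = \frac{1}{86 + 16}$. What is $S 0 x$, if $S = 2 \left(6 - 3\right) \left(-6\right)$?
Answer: $0$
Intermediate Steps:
$x = \frac{1}{102} \approx 0.0098039$
$S = -36$ ($S = 2 \cdot 3 \left(-6\right) = 6 \left(-6\right) = -36$)
$S 0 x = \left(-36\right) 0 \cdot \frac{1}{102} = 0 \cdot \frac{1}{102} = 0$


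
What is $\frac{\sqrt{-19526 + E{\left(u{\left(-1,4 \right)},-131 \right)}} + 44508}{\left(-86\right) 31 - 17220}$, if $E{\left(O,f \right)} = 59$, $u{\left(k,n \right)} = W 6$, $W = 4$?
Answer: $- \frac{22254}{9943} - \frac{3 i \sqrt{2163}}{19886} \approx -2.2382 - 0.0070162 i$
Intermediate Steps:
$u{\left(k,n \right)} = 24$ ($u{\left(k,n \right)} = 4 \cdot 6 = 24$)
$\frac{\sqrt{-19526 + E{\left(u{\left(-1,4 \right)},-131 \right)}} + 44508}{\left(-86\right) 31 - 17220} = \frac{\sqrt{-19526 + 59} + 44508}{\left(-86\right) 31 - 17220} = \frac{\sqrt{-19467} + 44508}{-2666 - 17220} = \frac{3 i \sqrt{2163} + 44508}{-19886} = \left(44508 + 3 i \sqrt{2163}\right) \left(- \frac{1}{19886}\right) = - \frac{22254}{9943} - \frac{3 i \sqrt{2163}}{19886}$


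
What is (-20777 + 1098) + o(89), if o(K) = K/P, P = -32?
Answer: -629817/32 ≈ -19682.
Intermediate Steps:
o(K) = -K/32 (o(K) = K/(-32) = K*(-1/32) = -K/32)
(-20777 + 1098) + o(89) = (-20777 + 1098) - 1/32*89 = -19679 - 89/32 = -629817/32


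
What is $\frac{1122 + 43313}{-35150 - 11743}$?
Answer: $- \frac{44435}{46893} \approx -0.94758$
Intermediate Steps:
$\frac{1122 + 43313}{-35150 - 11743} = \frac{44435}{-46893} = 44435 \left(- \frac{1}{46893}\right) = - \frac{44435}{46893}$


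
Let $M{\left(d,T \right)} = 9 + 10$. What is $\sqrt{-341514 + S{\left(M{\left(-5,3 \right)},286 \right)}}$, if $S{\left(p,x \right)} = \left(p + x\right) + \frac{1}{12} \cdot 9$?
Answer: $\frac{i \sqrt{1364833}}{2} \approx 584.13 i$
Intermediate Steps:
$M{\left(d,T \right)} = 19$
$S{\left(p,x \right)} = \frac{3}{4} + p + x$ ($S{\left(p,x \right)} = \left(p + x\right) + \frac{1}{12} \cdot 9 = \left(p + x\right) + \frac{3}{4} = \frac{3}{4} + p + x$)
$\sqrt{-341514 + S{\left(M{\left(-5,3 \right)},286 \right)}} = \sqrt{-341514 + \left(\frac{3}{4} + 19 + 286\right)} = \sqrt{-341514 + \frac{1223}{4}} = \sqrt{- \frac{1364833}{4}} = \frac{i \sqrt{1364833}}{2}$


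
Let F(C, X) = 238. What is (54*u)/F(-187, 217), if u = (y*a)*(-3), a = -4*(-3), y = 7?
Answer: -972/17 ≈ -57.176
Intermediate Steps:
a = 12 (a = -1*(-12) = 12)
u = -252 (u = (7*12)*(-3) = 84*(-3) = -252)
(54*u)/F(-187, 217) = (54*(-252))/238 = -13608*1/238 = -972/17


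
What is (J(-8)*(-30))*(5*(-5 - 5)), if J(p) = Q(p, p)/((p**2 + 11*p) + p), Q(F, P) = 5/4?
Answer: -1875/32 ≈ -58.594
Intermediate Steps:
Q(F, P) = 5/4 (Q(F, P) = 5*(1/4) = 5/4)
J(p) = 5/(4*(p**2 + 12*p)) (J(p) = 5/(4*((p**2 + 11*p) + p)) = 5/(4*(p**2 + 12*p)))
(J(-8)*(-30))*(5*(-5 - 5)) = (((5/4)/(-8*(12 - 8)))*(-30))*(5*(-5 - 5)) = (((5/4)*(-1/8)/4)*(-30))*(5*(-10)) = (((5/4)*(-1/8)*(1/4))*(-30))*(-50) = -5/128*(-30)*(-50) = (75/64)*(-50) = -1875/32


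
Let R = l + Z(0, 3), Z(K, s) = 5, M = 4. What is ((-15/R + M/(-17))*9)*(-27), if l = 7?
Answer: 24543/68 ≈ 360.93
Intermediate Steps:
R = 12 (R = 7 + 5 = 12)
((-15/R + M/(-17))*9)*(-27) = ((-15/12 + 4/(-17))*9)*(-27) = ((-15*1/12 + 4*(-1/17))*9)*(-27) = ((-5/4 - 4/17)*9)*(-27) = -101/68*9*(-27) = -909/68*(-27) = 24543/68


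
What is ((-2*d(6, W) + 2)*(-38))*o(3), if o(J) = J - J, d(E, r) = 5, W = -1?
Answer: 0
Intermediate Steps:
o(J) = 0
((-2*d(6, W) + 2)*(-38))*o(3) = ((-2*5 + 2)*(-38))*0 = ((-10 + 2)*(-38))*0 = -8*(-38)*0 = 304*0 = 0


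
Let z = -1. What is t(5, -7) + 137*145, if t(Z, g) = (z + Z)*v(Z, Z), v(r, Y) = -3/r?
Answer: 99313/5 ≈ 19863.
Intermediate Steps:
t(Z, g) = -3*(-1 + Z)/Z (t(Z, g) = (-1 + Z)*(-3/Z) = -3*(-1 + Z)/Z)
t(5, -7) + 137*145 = (-3 + 3/5) + 137*145 = (-3 + 3*(⅕)) + 19865 = (-3 + ⅗) + 19865 = -12/5 + 19865 = 99313/5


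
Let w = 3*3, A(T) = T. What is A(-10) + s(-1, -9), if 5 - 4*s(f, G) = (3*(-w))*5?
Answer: 25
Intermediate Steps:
w = 9
s(f, G) = 35 (s(f, G) = 5/4 - 3*(-1*9)*5/4 = 5/4 - 3*(-9)*5/4 = 5/4 - (-27)*5/4 = 5/4 - ¼*(-135) = 5/4 + 135/4 = 35)
A(-10) + s(-1, -9) = -10 + 35 = 25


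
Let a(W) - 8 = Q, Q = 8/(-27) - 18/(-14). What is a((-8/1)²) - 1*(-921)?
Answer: 175768/189 ≈ 929.99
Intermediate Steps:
Q = 187/189 (Q = 8*(-1/27) - 18*(-1/14) = -8/27 + 9/7 = 187/189 ≈ 0.98942)
a(W) = 1699/189 (a(W) = 8 + 187/189 = 1699/189)
a((-8/1)²) - 1*(-921) = 1699/189 - 1*(-921) = 1699/189 + 921 = 175768/189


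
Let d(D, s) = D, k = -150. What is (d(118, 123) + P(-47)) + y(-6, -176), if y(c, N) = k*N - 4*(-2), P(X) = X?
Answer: 26479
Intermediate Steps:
y(c, N) = 8 - 150*N (y(c, N) = -150*N - 4*(-2) = -150*N + 8 = 8 - 150*N)
(d(118, 123) + P(-47)) + y(-6, -176) = (118 - 47) + (8 - 150*(-176)) = 71 + (8 + 26400) = 71 + 26408 = 26479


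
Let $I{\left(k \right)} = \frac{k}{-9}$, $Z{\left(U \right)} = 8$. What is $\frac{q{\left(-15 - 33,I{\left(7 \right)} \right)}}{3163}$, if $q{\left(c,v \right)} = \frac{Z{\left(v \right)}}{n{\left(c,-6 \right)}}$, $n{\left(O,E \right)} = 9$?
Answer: $\frac{8}{28467} \approx 0.00028103$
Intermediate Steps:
$I{\left(k \right)} = - \frac{k}{9}$ ($I{\left(k \right)} = k \left(- \frac{1}{9}\right) = - \frac{k}{9}$)
$q{\left(c,v \right)} = \frac{8}{9}$
$\frac{q{\left(-15 - 33,I{\left(7 \right)} \right)}}{3163} = \frac{8}{9 \cdot 3163} = \frac{8}{9} \cdot \frac{1}{3163} = \frac{8}{28467}$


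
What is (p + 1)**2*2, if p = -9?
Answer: 128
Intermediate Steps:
(p + 1)**2*2 = (-9 + 1)**2*2 = (-8)**2*2 = 64*2 = 128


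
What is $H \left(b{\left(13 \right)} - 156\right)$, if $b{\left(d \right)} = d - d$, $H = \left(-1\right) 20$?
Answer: $3120$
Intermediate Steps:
$H = -20$
$b{\left(d \right)} = 0$
$H \left(b{\left(13 \right)} - 156\right) = - 20 \left(0 - 156\right) = \left(-20\right) \left(-156\right) = 3120$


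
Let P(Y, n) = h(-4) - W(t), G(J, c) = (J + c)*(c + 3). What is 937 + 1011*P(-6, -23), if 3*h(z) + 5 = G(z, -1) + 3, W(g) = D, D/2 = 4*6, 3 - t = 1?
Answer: -51635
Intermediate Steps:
t = 2 (t = 3 - 1*1 = 3 - 1 = 2)
G(J, c) = (3 + c)*(J + c) (G(J, c) = (J + c)*(3 + c) = (3 + c)*(J + c))
D = 48 (D = 2*(4*6) = 2*24 = 48)
W(g) = 48
h(z) = -4/3 + 2*z/3 (h(z) = -5/3 + (((-1)² + 3*z + 3*(-1) + z*(-1)) + 3)/3 = -5/3 + ((1 + 3*z - 3 - z) + 3)/3 = -5/3 + ((-2 + 2*z) + 3)/3 = -5/3 + (1 + 2*z)/3 = -5/3 + (⅓ + 2*z/3) = -4/3 + 2*z/3)
P(Y, n) = -52 (P(Y, n) = (-4/3 + (⅔)*(-4)) - 1*48 = (-4/3 - 8/3) - 48 = -4 - 48 = -52)
937 + 1011*P(-6, -23) = 937 + 1011*(-52) = 937 - 52572 = -51635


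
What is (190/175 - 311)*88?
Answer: -954536/35 ≈ -27272.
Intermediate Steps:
(190/175 - 311)*88 = (190*(1/175) - 311)*88 = (38/35 - 311)*88 = -10847/35*88 = -954536/35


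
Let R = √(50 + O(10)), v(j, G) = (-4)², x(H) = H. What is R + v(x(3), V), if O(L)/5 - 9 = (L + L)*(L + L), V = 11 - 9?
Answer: 16 + √2095 ≈ 61.771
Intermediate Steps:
V = 2
O(L) = 45 + 20*L² (O(L) = 45 + 5*((L + L)*(L + L)) = 45 + 5*((2*L)*(2*L)) = 45 + 5*(4*L²) = 45 + 20*L²)
v(j, G) = 16
R = √2095 (R = √(50 + (45 + 20*10²)) = √(50 + (45 + 20*100)) = √(50 + (45 + 2000)) = √(50 + 2045) = √2095 ≈ 45.771)
R + v(x(3), V) = √2095 + 16 = 16 + √2095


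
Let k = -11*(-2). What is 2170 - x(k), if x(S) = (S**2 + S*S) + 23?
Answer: 1179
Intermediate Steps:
k = 22
x(S) = 23 + 2*S**2 (x(S) = (S**2 + S**2) + 23 = 2*S**2 + 23 = 23 + 2*S**2)
2170 - x(k) = 2170 - (23 + 2*22**2) = 2170 - (23 + 2*484) = 2170 - (23 + 968) = 2170 - 1*991 = 2170 - 991 = 1179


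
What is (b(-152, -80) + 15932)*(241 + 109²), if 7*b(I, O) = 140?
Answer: 193370144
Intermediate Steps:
b(I, O) = 20 (b(I, O) = (⅐)*140 = 20)
(b(-152, -80) + 15932)*(241 + 109²) = (20 + 15932)*(241 + 109²) = 15952*(241 + 11881) = 15952*12122 = 193370144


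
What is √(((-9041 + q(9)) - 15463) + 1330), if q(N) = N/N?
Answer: I*√23173 ≈ 152.23*I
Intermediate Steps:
q(N) = 1
√(((-9041 + q(9)) - 15463) + 1330) = √(((-9041 + 1) - 15463) + 1330) = √((-9040 - 15463) + 1330) = √(-24503 + 1330) = √(-23173) = I*√23173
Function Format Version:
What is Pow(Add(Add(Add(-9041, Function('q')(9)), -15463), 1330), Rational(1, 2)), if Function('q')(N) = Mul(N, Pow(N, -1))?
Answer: Mul(I, Pow(23173, Rational(1, 2))) ≈ Mul(152.23, I)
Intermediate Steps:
Function('q')(N) = 1
Pow(Add(Add(Add(-9041, Function('q')(9)), -15463), 1330), Rational(1, 2)) = Pow(Add(Add(Add(-9041, 1), -15463), 1330), Rational(1, 2)) = Pow(Add(Add(-9040, -15463), 1330), Rational(1, 2)) = Pow(Add(-24503, 1330), Rational(1, 2)) = Pow(-23173, Rational(1, 2)) = Mul(I, Pow(23173, Rational(1, 2)))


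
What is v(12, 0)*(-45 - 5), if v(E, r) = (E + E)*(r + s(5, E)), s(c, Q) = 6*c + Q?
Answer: -50400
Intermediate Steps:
s(c, Q) = Q + 6*c
v(E, r) = 2*E*(30 + E + r) (v(E, r) = (E + E)*(r + (E + 6*5)) = (2*E)*(r + (E + 30)) = (2*E)*(r + (30 + E)) = (2*E)*(30 + E + r) = 2*E*(30 + E + r))
v(12, 0)*(-45 - 5) = (2*12*(30 + 12 + 0))*(-45 - 5) = (2*12*42)*(-50) = 1008*(-50) = -50400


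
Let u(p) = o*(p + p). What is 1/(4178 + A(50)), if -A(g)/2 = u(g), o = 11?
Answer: 1/1978 ≈ 0.00050556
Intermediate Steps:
u(p) = 22*p (u(p) = 11*(p + p) = 11*(2*p) = 22*p)
A(g) = -44*g
1/(4178 + A(50)) = 1/(4178 - 44*50) = 1/(4178 - 2200) = 1/1978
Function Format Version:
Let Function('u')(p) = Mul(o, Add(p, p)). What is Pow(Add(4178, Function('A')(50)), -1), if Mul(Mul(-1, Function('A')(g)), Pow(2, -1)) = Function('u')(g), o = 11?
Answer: Rational(1, 1978) ≈ 0.00050556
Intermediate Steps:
Function('u')(p) = Mul(22, p) (Function('u')(p) = Mul(11, Add(p, p)) = Mul(11, Mul(2, p)) = Mul(22, p))
Function('A')(g) = Mul(-44, g) (Function('A')(g) = Mul(-2, Mul(22, g)) = Mul(-44, g))
Pow(Add(4178, Function('A')(50)), -1) = Pow(Add(4178, Mul(-44, 50)), -1) = Pow(Add(4178, -2200), -1) = Pow(1978, -1) = Rational(1, 1978)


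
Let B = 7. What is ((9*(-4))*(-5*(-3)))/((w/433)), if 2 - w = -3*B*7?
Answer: -233820/149 ≈ -1569.3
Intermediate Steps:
w = 149 (w = 2 - (-3*7)*7 = 2 - (-21)*7 = 2 - 1*(-147) = 2 + 147 = 149)
((9*(-4))*(-5*(-3)))/((w/433)) = ((9*(-4))*(-5*(-3)))/((149/433)) = (-36*15)/((149*(1/433))) = -540/149/433 = -540*433/149 = -233820/149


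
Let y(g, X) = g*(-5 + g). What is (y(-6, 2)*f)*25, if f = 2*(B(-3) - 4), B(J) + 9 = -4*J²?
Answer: -161700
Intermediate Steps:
B(J) = -9 - 4*J²
f = -98 (f = 2*((-9 - 4*(-3)²) - 4) = 2*((-9 - 4*9) - 4) = 2*((-9 - 36) - 4) = 2*(-45 - 4) = 2*(-49) = -98)
(y(-6, 2)*f)*25 = (-6*(-5 - 6)*(-98))*25 = (-6*(-11)*(-98))*25 = (66*(-98))*25 = -6468*25 = -161700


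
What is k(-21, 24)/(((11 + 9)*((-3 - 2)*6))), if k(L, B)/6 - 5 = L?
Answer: 4/25 ≈ 0.16000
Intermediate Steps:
k(L, B) = 30 + 6*L
k(-21, 24)/(((11 + 9)*((-3 - 2)*6))) = (30 + 6*(-21))/(((11 + 9)*((-3 - 2)*6))) = (30 - 126)/((20*(-5*6))) = -96/(20*(-30)) = -96/(-600) = -96*(-1/600) = 4/25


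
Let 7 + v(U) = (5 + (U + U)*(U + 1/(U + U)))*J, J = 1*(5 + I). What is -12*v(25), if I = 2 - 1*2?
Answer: -75276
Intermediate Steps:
I = 0 (I = 2 - 2 = 0)
J = 5 (J = 1*(5 + 0) = 1*5 = 5)
v(U) = 18 + 10*U*(U + 1/(2*U)) (v(U) = -7 + (5 + (U + U)*(U + 1/(U + U)))*5 = -7 + (5 + (2*U)*(U + 1/(2*U)))*5 = -7 + (5 + 2*U*(U + 1/(2*U)))*5 = -7 + (25 + 10*U*(U + 1/(2*U))) = 18 + 10*U*(U + 1/(2*U)))
-12*v(25) = -12*(23 + 10*25²) = -12*(23 + 10*625) = -12*(23 + 6250) = -12*6273 = -75276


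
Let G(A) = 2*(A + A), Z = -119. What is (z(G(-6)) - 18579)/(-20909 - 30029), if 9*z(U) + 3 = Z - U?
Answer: 167309/458442 ≈ 0.36495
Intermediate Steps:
G(A) = 4*A (G(A) = 2*(2*A) = 4*A)
z(U) = -122/9 - U/9 (z(U) = -⅓ + (-119 - U)/9 = -⅓ + (-119/9 - U/9) = -122/9 - U/9)
(z(G(-6)) - 18579)/(-20909 - 30029) = ((-122/9 - 4*(-6)/9) - 18579)/(-20909 - 30029) = ((-122/9 - ⅑*(-24)) - 18579)/(-50938) = ((-122/9 + 8/3) - 18579)*(-1/50938) = (-98/9 - 18579)*(-1/50938) = -167309/9*(-1/50938) = 167309/458442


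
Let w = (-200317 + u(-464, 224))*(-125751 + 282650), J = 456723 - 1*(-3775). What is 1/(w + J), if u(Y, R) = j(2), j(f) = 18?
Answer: -1/31426252303 ≈ -3.1821e-11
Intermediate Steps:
u(Y, R) = 18
J = 460498 (J = 456723 + 3775 = 460498)
w = -31426712801 (w = (-200317 + 18)*(-125751 + 282650) = -200299*156899 = -31426712801)
1/(w + J) = 1/(-31426712801 + 460498) = 1/(-31426252303) = -1/31426252303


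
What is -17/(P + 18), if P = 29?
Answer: -17/47 ≈ -0.36170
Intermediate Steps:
-17/(P + 18) = -17/(29 + 18) = -17/47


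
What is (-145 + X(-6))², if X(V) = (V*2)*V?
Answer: 5329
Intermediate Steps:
X(V) = 2*V² (X(V) = (2*V)*V = 2*V²)
(-145 + X(-6))² = (-145 + 2*(-6)²)² = (-145 + 2*36)² = (-145 + 72)² = (-73)² = 5329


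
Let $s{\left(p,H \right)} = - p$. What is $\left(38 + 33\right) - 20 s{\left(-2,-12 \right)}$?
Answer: $31$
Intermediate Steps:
$\left(38 + 33\right) - 20 s{\left(-2,-12 \right)} = \left(38 + 33\right) - 20 \left(\left(-1\right) \left(-2\right)\right) = 71 - 40 = 31$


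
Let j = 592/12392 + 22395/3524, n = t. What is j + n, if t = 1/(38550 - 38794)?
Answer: 1065311911/166489618 ≈ 6.3987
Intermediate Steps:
t = -1/244 (t = 1/(-244) = -1/244 ≈ -0.0040984)
n = -1/244 ≈ -0.0040984
j = 34950631/5458676 (j = 592*(1/12392) + 22395*(1/3524) = 74/1549 + 22395/3524 = 34950631/5458676 ≈ 6.4028)
j + n = 34950631/5458676 - 1/244 = 1065311911/166489618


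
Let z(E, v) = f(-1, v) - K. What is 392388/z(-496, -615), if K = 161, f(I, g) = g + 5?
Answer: -130796/257 ≈ -508.93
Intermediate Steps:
f(I, g) = 5 + g
z(E, v) = -156 + v (z(E, v) = (5 + v) - 1*161 = (5 + v) - 161 = -156 + v)
392388/z(-496, -615) = 392388/(-156 - 615) = 392388/(-771) = 392388*(-1/771) = -130796/257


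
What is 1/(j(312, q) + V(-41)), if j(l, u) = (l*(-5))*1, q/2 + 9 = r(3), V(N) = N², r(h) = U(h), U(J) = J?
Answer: 1/121 ≈ 0.0082645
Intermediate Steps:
r(h) = h
q = -12 (q = -18 + 2*3 = -18 + 6 = -12)
j(l, u) = -5*l (j(l, u) = -5*l*1 = -5*l)
1/(j(312, q) + V(-41)) = 1/(-5*312 + (-41)²) = 1/(-1560 + 1681) = 1/121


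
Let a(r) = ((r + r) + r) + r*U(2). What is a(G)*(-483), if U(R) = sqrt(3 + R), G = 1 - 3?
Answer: 2898 + 966*sqrt(5) ≈ 5058.0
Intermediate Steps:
G = -2
a(r) = 3*r + r*sqrt(5) (a(r) = ((r + r) + r) + r*sqrt(3 + 2) = (2*r + r) + r*sqrt(5) = 3*r + r*sqrt(5))
a(G)*(-483) = -2*(3 + sqrt(5))*(-483) = (-6 - 2*sqrt(5))*(-483) = 2898 + 966*sqrt(5)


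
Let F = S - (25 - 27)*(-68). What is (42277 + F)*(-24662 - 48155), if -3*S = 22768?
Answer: -7547846135/3 ≈ -2.5159e+9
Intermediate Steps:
S = -22768/3 (S = -1/3*22768 = -22768/3 ≈ -7589.3)
F = -23176/3 (F = -22768/3 - (25 - 27)*(-68) = -22768/3 - (-2)*(-68) = -22768/3 - 1*136 = -22768/3 - 136 = -23176/3 ≈ -7725.3)
(42277 + F)*(-24662 - 48155) = (42277 - 23176/3)*(-24662 - 48155) = (103655/3)*(-72817) = -7547846135/3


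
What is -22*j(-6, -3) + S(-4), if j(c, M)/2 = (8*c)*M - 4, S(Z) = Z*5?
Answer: -6180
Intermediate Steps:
S(Z) = 5*Z
j(c, M) = -8 + 16*M*c (j(c, M) = 2*((8*c)*M - 4) = 2*(8*M*c - 4) = 2*(-4 + 8*M*c) = -8 + 16*M*c)
-22*j(-6, -3) + S(-4) = -22*(-8 + 16*(-3)*(-6)) + 5*(-4) = -22*(-8 + 288) - 20 = -22*280 - 20 = -6160 - 20 = -6180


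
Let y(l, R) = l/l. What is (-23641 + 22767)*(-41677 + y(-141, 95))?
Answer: 36424824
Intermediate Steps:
y(l, R) = 1
(-23641 + 22767)*(-41677 + y(-141, 95)) = (-23641 + 22767)*(-41677 + 1) = -874*(-41676) = 36424824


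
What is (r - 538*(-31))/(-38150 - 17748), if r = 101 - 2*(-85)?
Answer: -16949/55898 ≈ -0.30321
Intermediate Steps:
r = 271 (r = 101 + 170 = 271)
(r - 538*(-31))/(-38150 - 17748) = (271 - 538*(-31))/(-38150 - 17748) = (271 + 16678)/(-55898) = 16949*(-1/55898) = -16949/55898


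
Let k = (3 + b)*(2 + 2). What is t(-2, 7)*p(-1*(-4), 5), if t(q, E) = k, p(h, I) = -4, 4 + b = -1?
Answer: 32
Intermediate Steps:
b = -5 (b = -4 - 1 = -5)
k = -8 (k = (3 - 5)*(2 + 2) = -2*4 = -8)
t(q, E) = -8
t(-2, 7)*p(-1*(-4), 5) = -8*(-4) = 32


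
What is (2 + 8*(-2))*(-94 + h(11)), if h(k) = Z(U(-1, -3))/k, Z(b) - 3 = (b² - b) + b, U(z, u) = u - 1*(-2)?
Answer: 14420/11 ≈ 1310.9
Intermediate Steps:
U(z, u) = 2 + u (U(z, u) = u + 2 = 2 + u)
Z(b) = 3 + b² (Z(b) = 3 + ((b² - b) + b) = 3 + b²)
h(k) = 4/k (h(k) = (3 + (2 - 3)²)/k = (3 + (-1)²)/k = (3 + 1)/k = 4/k)
(2 + 8*(-2))*(-94 + h(11)) = (2 + 8*(-2))*(-94 + 4/11) = (2 - 16)*(-94 + 4*(1/11)) = -14*(-94 + 4/11) = -14*(-1030/11) = 14420/11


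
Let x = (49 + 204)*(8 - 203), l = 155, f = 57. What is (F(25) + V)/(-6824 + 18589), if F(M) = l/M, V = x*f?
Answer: -14060444/58825 ≈ -239.02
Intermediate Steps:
x = -49335 (x = 253*(-195) = -49335)
V = -2812095 (V = -49335*57 = -2812095)
F(M) = 155/M
(F(25) + V)/(-6824 + 18589) = (155/25 - 2812095)/(-6824 + 18589) = (155*(1/25) - 2812095)/11765 = (31/5 - 2812095)*(1/11765) = -14060444/5*1/11765 = -14060444/58825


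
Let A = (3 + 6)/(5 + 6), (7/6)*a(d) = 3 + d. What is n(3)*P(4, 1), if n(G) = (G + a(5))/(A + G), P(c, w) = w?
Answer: 253/98 ≈ 2.5816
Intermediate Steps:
a(d) = 18/7 + 6*d/7 (a(d) = 6*(3 + d)/7 = 18/7 + 6*d/7)
A = 9/11 ≈ 0.81818
n(G) = (48/7 + G)/(9/11 + G) (n(G) = (G + (18/7 + (6/7)*5))/(9/11 + G) = (G + (18/7 + 30/7))/(9/11 + G) = (G + 48/7)/(9/11 + G) = (48/7 + G)/(9/11 + G))
n(3)*P(4, 1) = (11*(48 + 7*3)/(7*(9 + 11*3)))*1 = (11*(48 + 21)/(7*(9 + 33)))*1 = ((11/7)*69/42)*1 = ((11/7)*(1/42)*69)*1 = (253/98)*1 = 253/98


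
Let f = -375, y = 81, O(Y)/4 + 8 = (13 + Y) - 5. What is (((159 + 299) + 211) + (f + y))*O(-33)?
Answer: -49500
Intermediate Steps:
O(Y) = 4*Y (O(Y) = -32 + 4*((13 + Y) - 5) = -32 + 4*(8 + Y) = -32 + (32 + 4*Y) = 4*Y)
(((159 + 299) + 211) + (f + y))*O(-33) = (((159 + 299) + 211) + (-375 + 81))*(4*(-33)) = ((458 + 211) - 294)*(-132) = (669 - 294)*(-132) = 375*(-132) = -49500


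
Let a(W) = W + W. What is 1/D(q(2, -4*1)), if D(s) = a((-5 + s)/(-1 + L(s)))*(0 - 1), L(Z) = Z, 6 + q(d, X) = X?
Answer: -11/30 ≈ -0.36667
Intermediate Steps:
q(d, X) = -6 + X
a(W) = 2*W
D(s) = -2*(-5 + s)/(-1 + s) (D(s) = (2*((-5 + s)/(-1 + s)))*(0 - 1) = (2*((-5 + s)/(-1 + s)))*(-1) = (2*(-5 + s)/(-1 + s))*(-1) = -2*(-5 + s)/(-1 + s))
1/D(q(2, -4*1)) = 1/(2*(5 - (-6 - 4*1))/(-1 + (-6 - 4*1))) = 1/(2*(5 - (-6 - 4))/(-1 + (-6 - 4))) = 1/(2*(5 - 1*(-10))/(-1 - 10)) = 1/(2*(5 + 10)/(-11)) = 1/(2*(-1/11)*15) = 1/(-30/11) = -11/30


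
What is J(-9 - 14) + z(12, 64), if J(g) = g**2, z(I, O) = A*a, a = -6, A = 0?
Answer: 529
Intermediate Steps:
z(I, O) = 0 (z(I, O) = 0*(-6) = 0)
J(-9 - 14) + z(12, 64) = (-9 - 14)**2 + 0 = (-23)**2 + 0 = 529 + 0 = 529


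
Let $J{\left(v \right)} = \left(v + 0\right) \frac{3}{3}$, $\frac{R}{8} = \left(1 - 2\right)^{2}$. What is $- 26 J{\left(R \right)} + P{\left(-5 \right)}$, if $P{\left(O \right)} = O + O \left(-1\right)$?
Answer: $-208$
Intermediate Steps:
$R = 8$ ($R = 8 \left(1 - 2\right)^{2} = 8 \left(-1\right)^{2} = 8 \cdot 1 = 8$)
$P{\left(O \right)} = 0$ ($P{\left(O \right)} = O - O = 0$)
$J{\left(v \right)} = v$ ($J{\left(v \right)} = v 3 \cdot \frac{1}{3} = v 1 = v$)
$- 26 J{\left(R \right)} + P{\left(-5 \right)} = \left(-26\right) 8 + 0 = -208 + 0 = -208$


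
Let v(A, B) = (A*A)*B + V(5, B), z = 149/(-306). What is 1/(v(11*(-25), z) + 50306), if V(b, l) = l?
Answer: 153/2062681 ≈ 7.4175e-5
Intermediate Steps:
z = -149/306 (z = 149*(-1/306) = -149/306 ≈ -0.48693)
v(A, B) = B + B*A**2 (v(A, B) = (A*A)*B + B = A**2*B + B = B*A**2 + B = B + B*A**2)
1/(v(11*(-25), z) + 50306) = 1/(-149*(1 + (11*(-25))**2)/306 + 50306) = 1/(-149*(1 + (-275)**2)/306 + 50306) = 1/(-149*(1 + 75625)/306 + 50306) = 1/(-149/306*75626 + 50306) = 1/(-5634137/153 + 50306) = 1/(2062681/153) = 153/2062681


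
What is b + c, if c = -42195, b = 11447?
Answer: -30748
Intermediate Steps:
b + c = 11447 - 42195 = -30748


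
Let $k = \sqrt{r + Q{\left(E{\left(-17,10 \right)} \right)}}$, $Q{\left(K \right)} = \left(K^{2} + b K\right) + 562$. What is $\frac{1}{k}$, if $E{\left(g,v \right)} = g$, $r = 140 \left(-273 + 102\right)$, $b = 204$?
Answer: $- \frac{i \sqrt{26557}}{26557} \approx - 0.0061364 i$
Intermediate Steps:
$r = -23940$ ($r = 140 \left(-171\right) = -23940$)
$Q{\left(K \right)} = 562 + K^{2} + 204 K$ ($Q{\left(K \right)} = \left(K^{2} + 204 K\right) + 562 = 562 + K^{2} + 204 K$)
$k = i \sqrt{26557}$ ($k = \sqrt{-23940 + \left(562 + \left(-17\right)^{2} + 204 \left(-17\right)\right)} = \sqrt{-23940 + \left(562 + 289 - 3468\right)} = \sqrt{-23940 - 2617} = \sqrt{-26557} = i \sqrt{26557} \approx 162.96 i$)
$\frac{1}{k} = \frac{1}{i \sqrt{26557}} = - \frac{i \sqrt{26557}}{26557}$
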